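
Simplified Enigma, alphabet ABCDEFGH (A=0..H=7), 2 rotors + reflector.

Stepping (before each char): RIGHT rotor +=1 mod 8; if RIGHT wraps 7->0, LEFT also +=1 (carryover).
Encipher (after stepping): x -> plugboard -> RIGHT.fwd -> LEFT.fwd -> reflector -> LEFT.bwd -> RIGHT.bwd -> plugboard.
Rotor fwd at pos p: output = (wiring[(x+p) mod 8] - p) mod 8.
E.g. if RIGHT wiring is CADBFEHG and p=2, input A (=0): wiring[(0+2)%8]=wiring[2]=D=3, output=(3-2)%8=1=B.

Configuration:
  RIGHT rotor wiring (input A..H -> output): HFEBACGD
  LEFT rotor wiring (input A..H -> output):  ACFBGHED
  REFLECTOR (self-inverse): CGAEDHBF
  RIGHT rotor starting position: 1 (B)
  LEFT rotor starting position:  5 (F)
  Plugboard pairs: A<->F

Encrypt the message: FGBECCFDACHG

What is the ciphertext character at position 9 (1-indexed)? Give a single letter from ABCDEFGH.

Char 1 ('F'): step: R->2, L=5; F->plug->A->R->C->L->G->refl->B->L'->H->R'->B->plug->B
Char 2 ('G'): step: R->3, L=5; G->plug->G->R->C->L->G->refl->B->L'->H->R'->C->plug->C
Char 3 ('B'): step: R->4, L=5; B->plug->B->R->G->L->E->refl->D->L'->D->R'->E->plug->E
Char 4 ('E'): step: R->5, L=5; E->plug->E->R->A->L->C->refl->A->L'->F->R'->A->plug->F
Char 5 ('C'): step: R->6, L=5; C->plug->C->R->B->L->H->refl->F->L'->E->R'->H->plug->H
Char 6 ('C'): step: R->7, L=5; C->plug->C->R->G->L->E->refl->D->L'->D->R'->G->plug->G
Char 7 ('F'): step: R->0, L->6 (L advanced); F->plug->A->R->H->L->B->refl->G->L'->A->R'->E->plug->E
Char 8 ('D'): step: R->1, L=6; D->plug->D->R->H->L->B->refl->G->L'->A->R'->C->plug->C
Char 9 ('A'): step: R->2, L=6; A->plug->F->R->B->L->F->refl->H->L'->E->R'->E->plug->E

E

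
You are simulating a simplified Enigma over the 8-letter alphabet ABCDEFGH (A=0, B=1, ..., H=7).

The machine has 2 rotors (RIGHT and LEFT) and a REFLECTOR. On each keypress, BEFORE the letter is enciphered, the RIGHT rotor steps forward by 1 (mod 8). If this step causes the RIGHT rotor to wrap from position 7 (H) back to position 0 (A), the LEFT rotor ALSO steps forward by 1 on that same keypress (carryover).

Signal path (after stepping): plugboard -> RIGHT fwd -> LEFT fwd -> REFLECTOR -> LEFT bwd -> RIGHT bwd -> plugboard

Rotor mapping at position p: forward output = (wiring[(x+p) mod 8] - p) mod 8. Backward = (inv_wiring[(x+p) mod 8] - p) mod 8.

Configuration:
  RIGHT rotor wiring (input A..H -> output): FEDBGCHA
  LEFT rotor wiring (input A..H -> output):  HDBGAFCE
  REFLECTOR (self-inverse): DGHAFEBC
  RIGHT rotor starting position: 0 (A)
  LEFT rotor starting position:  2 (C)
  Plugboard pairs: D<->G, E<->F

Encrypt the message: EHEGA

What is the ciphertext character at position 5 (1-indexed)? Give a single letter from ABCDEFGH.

Char 1 ('E'): step: R->1, L=2; E->plug->F->R->G->L->F->refl->E->L'->B->R'->E->plug->F
Char 2 ('H'): step: R->2, L=2; H->plug->H->R->C->L->G->refl->B->L'->H->R'->B->plug->B
Char 3 ('E'): step: R->3, L=2; E->plug->F->R->C->L->G->refl->B->L'->H->R'->C->plug->C
Char 4 ('G'): step: R->4, L=2; G->plug->D->R->E->L->A->refl->D->L'->D->R'->C->plug->C
Char 5 ('A'): step: R->5, L=2; A->plug->A->R->F->L->C->refl->H->L'->A->R'->D->plug->G

G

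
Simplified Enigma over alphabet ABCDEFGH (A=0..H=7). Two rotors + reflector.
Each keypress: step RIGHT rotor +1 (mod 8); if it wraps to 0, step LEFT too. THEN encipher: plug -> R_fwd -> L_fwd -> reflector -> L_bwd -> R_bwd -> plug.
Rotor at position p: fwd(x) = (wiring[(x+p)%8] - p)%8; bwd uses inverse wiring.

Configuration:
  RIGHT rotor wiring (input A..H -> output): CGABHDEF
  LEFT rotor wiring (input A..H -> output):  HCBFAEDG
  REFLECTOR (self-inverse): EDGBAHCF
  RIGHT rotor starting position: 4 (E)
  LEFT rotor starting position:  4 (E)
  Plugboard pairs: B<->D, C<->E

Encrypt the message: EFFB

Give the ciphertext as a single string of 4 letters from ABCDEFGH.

Answer: CHBF

Derivation:
Char 1 ('E'): step: R->5, L=4; E->plug->C->R->A->L->E->refl->A->L'->B->R'->E->plug->C
Char 2 ('F'): step: R->6, L=4; F->plug->F->R->D->L->C->refl->G->L'->F->R'->H->plug->H
Char 3 ('F'): step: R->7, L=4; F->plug->F->R->A->L->E->refl->A->L'->B->R'->D->plug->B
Char 4 ('B'): step: R->0, L->5 (L advanced); B->plug->D->R->B->L->G->refl->C->L'->D->R'->F->plug->F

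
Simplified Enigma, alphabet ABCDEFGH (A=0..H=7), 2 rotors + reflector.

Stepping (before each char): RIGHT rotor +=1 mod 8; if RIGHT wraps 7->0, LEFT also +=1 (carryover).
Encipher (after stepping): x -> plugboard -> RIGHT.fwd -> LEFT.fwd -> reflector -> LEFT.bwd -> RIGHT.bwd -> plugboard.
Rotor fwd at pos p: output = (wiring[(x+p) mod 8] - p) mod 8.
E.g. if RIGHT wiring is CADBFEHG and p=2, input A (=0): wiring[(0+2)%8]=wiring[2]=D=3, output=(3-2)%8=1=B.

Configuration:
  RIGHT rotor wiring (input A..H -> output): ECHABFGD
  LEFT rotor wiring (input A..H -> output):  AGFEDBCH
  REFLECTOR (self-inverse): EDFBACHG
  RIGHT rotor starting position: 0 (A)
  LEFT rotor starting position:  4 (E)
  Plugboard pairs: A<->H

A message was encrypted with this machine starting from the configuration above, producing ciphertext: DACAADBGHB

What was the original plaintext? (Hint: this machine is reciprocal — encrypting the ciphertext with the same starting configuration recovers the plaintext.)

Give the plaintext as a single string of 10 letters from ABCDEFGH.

Char 1 ('D'): step: R->1, L=4; D->plug->D->R->A->L->H->refl->G->L'->C->R'->G->plug->G
Char 2 ('A'): step: R->2, L=4; A->plug->H->R->A->L->H->refl->G->L'->C->R'->G->plug->G
Char 3 ('C'): step: R->3, L=4; C->plug->C->R->C->L->G->refl->H->L'->A->R'->E->plug->E
Char 4 ('A'): step: R->4, L=4; A->plug->H->R->E->L->E->refl->A->L'->H->R'->D->plug->D
Char 5 ('A'): step: R->5, L=4; A->plug->H->R->E->L->E->refl->A->L'->H->R'->D->plug->D
Char 6 ('D'): step: R->6, L=4; D->plug->D->R->E->L->E->refl->A->L'->H->R'->H->plug->A
Char 7 ('B'): step: R->7, L=4; B->plug->B->R->F->L->C->refl->F->L'->B->R'->E->plug->E
Char 8 ('G'): step: R->0, L->5 (L advanced); G->plug->G->R->G->L->H->refl->G->L'->H->R'->C->plug->C
Char 9 ('H'): step: R->1, L=5; H->plug->A->R->B->L->F->refl->C->L'->C->R'->G->plug->G
Char 10 ('B'): step: R->2, L=5; B->plug->B->R->G->L->H->refl->G->L'->H->R'->C->plug->C

Answer: GGEDDAECGC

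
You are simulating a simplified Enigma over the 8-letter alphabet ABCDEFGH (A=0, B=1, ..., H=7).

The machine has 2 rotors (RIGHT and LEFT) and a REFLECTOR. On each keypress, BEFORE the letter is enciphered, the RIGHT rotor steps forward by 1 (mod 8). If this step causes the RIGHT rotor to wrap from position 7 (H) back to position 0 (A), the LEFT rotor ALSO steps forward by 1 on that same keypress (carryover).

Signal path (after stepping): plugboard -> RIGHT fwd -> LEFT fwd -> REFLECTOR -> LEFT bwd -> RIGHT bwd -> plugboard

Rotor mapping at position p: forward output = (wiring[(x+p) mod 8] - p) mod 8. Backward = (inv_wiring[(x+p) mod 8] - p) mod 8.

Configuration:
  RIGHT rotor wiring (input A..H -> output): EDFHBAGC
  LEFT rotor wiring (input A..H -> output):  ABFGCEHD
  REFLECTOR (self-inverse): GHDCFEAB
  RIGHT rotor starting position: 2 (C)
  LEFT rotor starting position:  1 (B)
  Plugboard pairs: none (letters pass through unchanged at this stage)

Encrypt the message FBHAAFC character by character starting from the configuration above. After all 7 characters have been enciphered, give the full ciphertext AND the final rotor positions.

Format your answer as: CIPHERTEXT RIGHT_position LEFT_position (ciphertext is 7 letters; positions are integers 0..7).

Char 1 ('F'): step: R->3, L=1; F->plug->F->R->B->L->E->refl->F->L'->C->R'->H->plug->H
Char 2 ('B'): step: R->4, L=1; B->plug->B->R->E->L->D->refl->C->L'->G->R'->D->plug->D
Char 3 ('H'): step: R->5, L=1; H->plug->H->R->E->L->D->refl->C->L'->G->R'->E->plug->E
Char 4 ('A'): step: R->6, L=1; A->plug->A->R->A->L->A->refl->G->L'->F->R'->D->plug->D
Char 5 ('A'): step: R->7, L=1; A->plug->A->R->D->L->B->refl->H->L'->H->R'->H->plug->H
Char 6 ('F'): step: R->0, L->2 (L advanced); F->plug->F->R->A->L->D->refl->C->L'->D->R'->B->plug->B
Char 7 ('C'): step: R->1, L=2; C->plug->C->R->G->L->G->refl->A->L'->C->R'->A->plug->A
Final: ciphertext=HDEDHBA, RIGHT=1, LEFT=2

Answer: HDEDHBA 1 2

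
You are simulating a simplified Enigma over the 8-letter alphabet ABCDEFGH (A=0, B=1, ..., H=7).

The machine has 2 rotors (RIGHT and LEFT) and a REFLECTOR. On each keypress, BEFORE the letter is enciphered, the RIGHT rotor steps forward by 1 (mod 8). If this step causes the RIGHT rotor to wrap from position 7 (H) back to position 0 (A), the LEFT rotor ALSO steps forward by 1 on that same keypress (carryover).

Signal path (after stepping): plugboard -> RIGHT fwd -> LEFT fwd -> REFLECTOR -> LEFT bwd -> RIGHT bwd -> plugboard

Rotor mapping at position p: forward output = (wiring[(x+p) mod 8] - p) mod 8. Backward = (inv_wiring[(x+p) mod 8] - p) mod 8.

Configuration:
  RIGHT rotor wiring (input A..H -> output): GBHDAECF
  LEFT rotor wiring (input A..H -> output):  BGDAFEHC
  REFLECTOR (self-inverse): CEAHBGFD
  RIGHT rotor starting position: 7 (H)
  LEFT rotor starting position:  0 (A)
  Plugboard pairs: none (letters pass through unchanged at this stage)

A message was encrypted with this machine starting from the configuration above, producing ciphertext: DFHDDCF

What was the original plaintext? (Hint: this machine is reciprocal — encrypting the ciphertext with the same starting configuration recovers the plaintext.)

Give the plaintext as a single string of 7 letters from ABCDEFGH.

Answer: ADBCHBC

Derivation:
Char 1 ('D'): step: R->0, L->1 (L advanced); D->plug->D->R->D->L->E->refl->B->L'->G->R'->A->plug->A
Char 2 ('F'): step: R->1, L=1; F->plug->F->R->B->L->C->refl->A->L'->H->R'->D->plug->D
Char 3 ('H'): step: R->2, L=1; H->plug->H->R->H->L->A->refl->C->L'->B->R'->B->plug->B
Char 4 ('D'): step: R->3, L=1; D->plug->D->R->H->L->A->refl->C->L'->B->R'->C->plug->C
Char 5 ('D'): step: R->4, L=1; D->plug->D->R->B->L->C->refl->A->L'->H->R'->H->plug->H
Char 6 ('C'): step: R->5, L=1; C->plug->C->R->A->L->F->refl->G->L'->F->R'->B->plug->B
Char 7 ('F'): step: R->6, L=1; F->plug->F->R->F->L->G->refl->F->L'->A->R'->C->plug->C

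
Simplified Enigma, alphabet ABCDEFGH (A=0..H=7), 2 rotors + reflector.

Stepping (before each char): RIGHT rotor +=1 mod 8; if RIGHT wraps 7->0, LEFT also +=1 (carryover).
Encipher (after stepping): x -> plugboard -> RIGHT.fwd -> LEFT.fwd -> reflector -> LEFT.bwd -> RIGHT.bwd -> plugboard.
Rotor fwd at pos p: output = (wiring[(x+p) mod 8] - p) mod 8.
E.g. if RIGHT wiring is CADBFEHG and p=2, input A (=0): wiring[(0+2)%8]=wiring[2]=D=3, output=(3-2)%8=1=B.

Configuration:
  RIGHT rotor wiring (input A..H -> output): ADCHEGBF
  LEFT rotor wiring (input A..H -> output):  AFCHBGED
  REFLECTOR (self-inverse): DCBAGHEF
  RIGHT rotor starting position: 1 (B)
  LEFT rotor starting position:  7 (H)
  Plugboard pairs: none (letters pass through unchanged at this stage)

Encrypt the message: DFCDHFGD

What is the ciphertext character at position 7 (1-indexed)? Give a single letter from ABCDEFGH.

Char 1 ('D'): step: R->2, L=7; D->plug->D->R->E->L->A->refl->D->L'->D->R'->F->plug->F
Char 2 ('F'): step: R->3, L=7; F->plug->F->R->F->L->C->refl->B->L'->B->R'->B->plug->B
Char 3 ('C'): step: R->4, L=7; C->plug->C->R->F->L->C->refl->B->L'->B->R'->D->plug->D
Char 4 ('D'): step: R->5, L=7; D->plug->D->R->D->L->D->refl->A->L'->E->R'->B->plug->B
Char 5 ('H'): step: R->6, L=7; H->plug->H->R->A->L->E->refl->G->L'->C->R'->C->plug->C
Char 6 ('F'): step: R->7, L=7; F->plug->F->R->F->L->C->refl->B->L'->B->R'->B->plug->B
Char 7 ('G'): step: R->0, L->0 (L advanced); G->plug->G->R->B->L->F->refl->H->L'->D->R'->B->plug->B

B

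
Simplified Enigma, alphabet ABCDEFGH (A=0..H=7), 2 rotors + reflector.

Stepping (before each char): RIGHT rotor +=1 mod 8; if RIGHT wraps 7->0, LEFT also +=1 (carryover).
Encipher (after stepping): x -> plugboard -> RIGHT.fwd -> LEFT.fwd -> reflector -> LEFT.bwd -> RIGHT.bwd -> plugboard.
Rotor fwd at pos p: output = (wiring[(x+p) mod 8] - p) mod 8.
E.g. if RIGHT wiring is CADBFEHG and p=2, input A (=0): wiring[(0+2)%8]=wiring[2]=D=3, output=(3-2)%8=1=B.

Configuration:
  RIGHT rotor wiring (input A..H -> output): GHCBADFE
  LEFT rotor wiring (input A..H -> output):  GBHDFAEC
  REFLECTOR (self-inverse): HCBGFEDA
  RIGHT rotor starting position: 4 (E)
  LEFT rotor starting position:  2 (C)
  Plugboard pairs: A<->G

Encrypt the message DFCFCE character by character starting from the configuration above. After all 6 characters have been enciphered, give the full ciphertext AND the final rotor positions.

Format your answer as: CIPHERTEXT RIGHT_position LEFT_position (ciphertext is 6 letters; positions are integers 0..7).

Char 1 ('D'): step: R->5, L=2; D->plug->D->R->B->L->B->refl->C->L'->E->R'->G->plug->A
Char 2 ('F'): step: R->6, L=2; F->plug->F->R->D->L->G->refl->D->L'->C->R'->G->plug->A
Char 3 ('C'): step: R->7, L=2; C->plug->C->R->A->L->F->refl->E->L'->G->R'->H->plug->H
Char 4 ('F'): step: R->0, L->3 (L advanced); F->plug->F->R->D->L->B->refl->C->L'->B->R'->D->plug->D
Char 5 ('C'): step: R->1, L=3; C->plug->C->R->A->L->A->refl->H->L'->E->R'->F->plug->F
Char 6 ('E'): step: R->2, L=3; E->plug->E->R->D->L->B->refl->C->L'->B->R'->D->plug->D
Final: ciphertext=AAHDFD, RIGHT=2, LEFT=3

Answer: AAHDFD 2 3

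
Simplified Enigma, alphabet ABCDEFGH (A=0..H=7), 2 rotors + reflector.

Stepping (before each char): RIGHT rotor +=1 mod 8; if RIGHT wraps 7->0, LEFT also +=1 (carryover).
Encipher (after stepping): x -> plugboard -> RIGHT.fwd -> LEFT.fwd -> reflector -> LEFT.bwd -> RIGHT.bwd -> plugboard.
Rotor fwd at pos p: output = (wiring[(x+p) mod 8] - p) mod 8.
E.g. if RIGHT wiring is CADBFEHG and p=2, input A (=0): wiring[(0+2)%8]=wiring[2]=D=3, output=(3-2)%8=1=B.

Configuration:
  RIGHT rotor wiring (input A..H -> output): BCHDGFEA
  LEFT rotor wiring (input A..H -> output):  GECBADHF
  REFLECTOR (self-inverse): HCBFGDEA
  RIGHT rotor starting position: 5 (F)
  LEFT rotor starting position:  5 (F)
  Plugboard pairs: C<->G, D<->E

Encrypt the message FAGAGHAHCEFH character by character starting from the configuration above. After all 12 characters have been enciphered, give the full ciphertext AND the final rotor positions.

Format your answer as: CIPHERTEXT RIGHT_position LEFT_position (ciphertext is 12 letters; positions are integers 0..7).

Answer: HGFGEBBFACCB 1 7

Derivation:
Char 1 ('F'): step: R->6, L=5; F->plug->F->R->F->L->F->refl->D->L'->H->R'->H->plug->H
Char 2 ('A'): step: R->7, L=5; A->plug->A->R->B->L->C->refl->B->L'->D->R'->C->plug->G
Char 3 ('G'): step: R->0, L->6 (L advanced); G->plug->C->R->H->L->F->refl->D->L'->F->R'->F->plug->F
Char 4 ('A'): step: R->1, L=6; A->plug->A->R->B->L->H->refl->A->L'->C->R'->C->plug->G
Char 5 ('G'): step: R->2, L=6; G->plug->C->R->E->L->E->refl->G->L'->D->R'->D->plug->E
Char 6 ('H'): step: R->3, L=6; H->plug->H->R->E->L->E->refl->G->L'->D->R'->B->plug->B
Char 7 ('A'): step: R->4, L=6; A->plug->A->R->C->L->A->refl->H->L'->B->R'->B->plug->B
Char 8 ('H'): step: R->5, L=6; H->plug->H->R->B->L->H->refl->A->L'->C->R'->F->plug->F
Char 9 ('C'): step: R->6, L=6; C->plug->G->R->A->L->B->refl->C->L'->G->R'->A->plug->A
Char 10 ('E'): step: R->7, L=6; E->plug->D->R->A->L->B->refl->C->L'->G->R'->G->plug->C
Char 11 ('F'): step: R->0, L->7 (L advanced); F->plug->F->R->F->L->B->refl->C->L'->E->R'->G->plug->C
Char 12 ('H'): step: R->1, L=7; H->plug->H->R->A->L->G->refl->E->L'->G->R'->B->plug->B
Final: ciphertext=HGFGEBBFACCB, RIGHT=1, LEFT=7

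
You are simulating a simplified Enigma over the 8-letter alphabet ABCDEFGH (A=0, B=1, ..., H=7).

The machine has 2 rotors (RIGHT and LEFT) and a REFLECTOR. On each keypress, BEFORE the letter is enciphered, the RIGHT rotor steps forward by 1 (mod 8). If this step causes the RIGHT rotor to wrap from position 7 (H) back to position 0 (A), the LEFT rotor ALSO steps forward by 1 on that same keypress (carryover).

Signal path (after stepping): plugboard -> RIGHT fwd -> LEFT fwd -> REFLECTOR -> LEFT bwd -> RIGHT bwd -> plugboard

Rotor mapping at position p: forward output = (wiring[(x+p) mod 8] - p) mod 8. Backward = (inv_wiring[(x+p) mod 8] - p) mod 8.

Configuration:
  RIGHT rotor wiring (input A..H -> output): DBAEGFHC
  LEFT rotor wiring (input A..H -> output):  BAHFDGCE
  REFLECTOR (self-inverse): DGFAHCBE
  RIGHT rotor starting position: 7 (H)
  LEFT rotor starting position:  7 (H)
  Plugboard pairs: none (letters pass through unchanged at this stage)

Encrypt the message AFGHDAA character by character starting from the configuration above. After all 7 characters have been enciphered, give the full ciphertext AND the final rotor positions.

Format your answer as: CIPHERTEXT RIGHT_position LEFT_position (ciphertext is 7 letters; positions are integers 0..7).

Answer: ECCFCCB 6 0

Derivation:
Char 1 ('A'): step: R->0, L->0 (L advanced); A->plug->A->R->D->L->F->refl->C->L'->G->R'->E->plug->E
Char 2 ('F'): step: R->1, L=0; F->plug->F->R->G->L->C->refl->F->L'->D->R'->C->plug->C
Char 3 ('G'): step: R->2, L=0; G->plug->G->R->B->L->A->refl->D->L'->E->R'->C->plug->C
Char 4 ('H'): step: R->3, L=0; H->plug->H->R->F->L->G->refl->B->L'->A->R'->F->plug->F
Char 5 ('D'): step: R->4, L=0; D->plug->D->R->G->L->C->refl->F->L'->D->R'->C->plug->C
Char 6 ('A'): step: R->5, L=0; A->plug->A->R->A->L->B->refl->G->L'->F->R'->C->plug->C
Char 7 ('A'): step: R->6, L=0; A->plug->A->R->B->L->A->refl->D->L'->E->R'->B->plug->B
Final: ciphertext=ECCFCCB, RIGHT=6, LEFT=0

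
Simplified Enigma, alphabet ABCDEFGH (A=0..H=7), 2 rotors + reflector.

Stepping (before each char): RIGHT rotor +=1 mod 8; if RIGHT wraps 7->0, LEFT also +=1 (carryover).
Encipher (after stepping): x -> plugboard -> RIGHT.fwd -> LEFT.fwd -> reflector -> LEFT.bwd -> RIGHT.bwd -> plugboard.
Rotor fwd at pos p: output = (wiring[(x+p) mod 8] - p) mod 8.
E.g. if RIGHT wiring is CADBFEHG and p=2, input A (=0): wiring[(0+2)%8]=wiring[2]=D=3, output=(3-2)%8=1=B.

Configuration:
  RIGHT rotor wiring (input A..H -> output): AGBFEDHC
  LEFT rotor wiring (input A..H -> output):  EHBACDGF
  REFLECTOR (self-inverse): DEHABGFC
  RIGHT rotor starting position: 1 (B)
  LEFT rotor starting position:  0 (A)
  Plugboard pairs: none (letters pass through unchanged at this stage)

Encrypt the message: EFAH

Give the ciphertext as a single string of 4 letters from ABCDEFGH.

Char 1 ('E'): step: R->2, L=0; E->plug->E->R->F->L->D->refl->A->L'->D->R'->B->plug->B
Char 2 ('F'): step: R->3, L=0; F->plug->F->R->F->L->D->refl->A->L'->D->R'->G->plug->G
Char 3 ('A'): step: R->4, L=0; A->plug->A->R->A->L->E->refl->B->L'->C->R'->F->plug->F
Char 4 ('H'): step: R->5, L=0; H->plug->H->R->H->L->F->refl->G->L'->G->R'->A->plug->A

Answer: BGFA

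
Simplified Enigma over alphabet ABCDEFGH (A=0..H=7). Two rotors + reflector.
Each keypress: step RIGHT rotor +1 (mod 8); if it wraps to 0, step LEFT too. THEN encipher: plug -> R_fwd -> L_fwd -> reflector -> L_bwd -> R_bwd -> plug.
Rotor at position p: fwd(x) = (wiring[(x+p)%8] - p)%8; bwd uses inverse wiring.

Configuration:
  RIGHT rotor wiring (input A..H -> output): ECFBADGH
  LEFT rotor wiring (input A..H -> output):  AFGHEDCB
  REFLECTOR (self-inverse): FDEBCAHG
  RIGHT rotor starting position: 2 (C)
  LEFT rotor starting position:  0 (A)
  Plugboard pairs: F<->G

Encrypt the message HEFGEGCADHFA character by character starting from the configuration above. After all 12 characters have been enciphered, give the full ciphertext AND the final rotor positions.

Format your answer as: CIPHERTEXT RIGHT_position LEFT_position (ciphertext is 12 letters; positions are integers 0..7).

Char 1 ('H'): step: R->3, L=0; H->plug->H->R->C->L->G->refl->H->L'->D->R'->D->plug->D
Char 2 ('E'): step: R->4, L=0; E->plug->E->R->A->L->A->refl->F->L'->B->R'->G->plug->F
Char 3 ('F'): step: R->5, L=0; F->plug->G->R->E->L->E->refl->C->L'->G->R'->A->plug->A
Char 4 ('G'): step: R->6, L=0; G->plug->F->R->D->L->H->refl->G->L'->C->R'->G->plug->F
Char 5 ('E'): step: R->7, L=0; E->plug->E->R->C->L->G->refl->H->L'->D->R'->C->plug->C
Char 6 ('G'): step: R->0, L->1 (L advanced); G->plug->F->R->D->L->D->refl->B->L'->F->R'->C->plug->C
Char 7 ('C'): step: R->1, L=1; C->plug->C->R->A->L->E->refl->C->L'->E->R'->B->plug->B
Char 8 ('A'): step: R->2, L=1; A->plug->A->R->D->L->D->refl->B->L'->F->R'->F->plug->G
Char 9 ('D'): step: R->3, L=1; D->plug->D->R->D->L->D->refl->B->L'->F->R'->B->plug->B
Char 10 ('H'): step: R->4, L=1; H->plug->H->R->F->L->B->refl->D->L'->D->R'->D->plug->D
Char 11 ('F'): step: R->5, L=1; F->plug->G->R->E->L->C->refl->E->L'->A->R'->F->plug->G
Char 12 ('A'): step: R->6, L=1; A->plug->A->R->A->L->E->refl->C->L'->E->R'->D->plug->D
Final: ciphertext=DFAFCCBGBDGD, RIGHT=6, LEFT=1

Answer: DFAFCCBGBDGD 6 1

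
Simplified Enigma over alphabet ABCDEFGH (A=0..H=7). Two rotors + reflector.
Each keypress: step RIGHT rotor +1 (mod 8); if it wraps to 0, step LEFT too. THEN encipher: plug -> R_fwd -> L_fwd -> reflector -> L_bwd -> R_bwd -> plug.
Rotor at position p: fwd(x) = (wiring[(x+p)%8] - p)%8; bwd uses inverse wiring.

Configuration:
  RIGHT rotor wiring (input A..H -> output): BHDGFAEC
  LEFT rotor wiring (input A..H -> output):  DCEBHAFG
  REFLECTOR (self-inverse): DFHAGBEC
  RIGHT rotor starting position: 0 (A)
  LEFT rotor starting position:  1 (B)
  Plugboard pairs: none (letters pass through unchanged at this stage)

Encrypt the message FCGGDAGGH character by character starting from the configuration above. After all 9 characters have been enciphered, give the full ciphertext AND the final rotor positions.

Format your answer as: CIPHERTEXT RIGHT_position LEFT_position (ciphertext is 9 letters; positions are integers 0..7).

Answer: CHEBBFBBG 1 2

Derivation:
Char 1 ('F'): step: R->1, L=1; F->plug->F->R->D->L->G->refl->E->L'->F->R'->C->plug->C
Char 2 ('C'): step: R->2, L=1; C->plug->C->R->D->L->G->refl->E->L'->F->R'->H->plug->H
Char 3 ('G'): step: R->3, L=1; G->plug->G->R->E->L->H->refl->C->L'->H->R'->E->plug->E
Char 4 ('G'): step: R->4, L=1; G->plug->G->R->H->L->C->refl->H->L'->E->R'->B->plug->B
Char 5 ('D'): step: R->5, L=1; D->plug->D->R->E->L->H->refl->C->L'->H->R'->B->plug->B
Char 6 ('A'): step: R->6, L=1; A->plug->A->R->G->L->F->refl->B->L'->A->R'->F->plug->F
Char 7 ('G'): step: R->7, L=1; G->plug->G->R->B->L->D->refl->A->L'->C->R'->B->plug->B
Char 8 ('G'): step: R->0, L->2 (L advanced); G->plug->G->R->E->L->D->refl->A->L'->H->R'->B->plug->B
Char 9 ('H'): step: R->1, L=2; H->plug->H->R->A->L->C->refl->H->L'->B->R'->G->plug->G
Final: ciphertext=CHEBBFBBG, RIGHT=1, LEFT=2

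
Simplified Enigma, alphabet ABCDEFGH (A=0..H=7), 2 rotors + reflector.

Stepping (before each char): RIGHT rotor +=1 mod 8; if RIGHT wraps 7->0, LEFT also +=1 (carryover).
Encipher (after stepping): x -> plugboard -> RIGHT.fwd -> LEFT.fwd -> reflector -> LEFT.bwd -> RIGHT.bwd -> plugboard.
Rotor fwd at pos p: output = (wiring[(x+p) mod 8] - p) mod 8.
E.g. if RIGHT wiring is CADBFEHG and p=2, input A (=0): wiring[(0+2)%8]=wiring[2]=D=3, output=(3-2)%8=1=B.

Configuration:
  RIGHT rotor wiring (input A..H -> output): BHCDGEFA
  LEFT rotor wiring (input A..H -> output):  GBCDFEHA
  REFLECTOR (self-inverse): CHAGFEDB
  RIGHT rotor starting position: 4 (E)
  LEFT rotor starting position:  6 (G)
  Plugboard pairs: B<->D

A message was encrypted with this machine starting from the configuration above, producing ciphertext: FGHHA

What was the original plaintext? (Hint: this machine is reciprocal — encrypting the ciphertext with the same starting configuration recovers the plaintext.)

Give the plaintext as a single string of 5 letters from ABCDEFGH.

Char 1 ('F'): step: R->5, L=6; F->plug->F->R->F->L->F->refl->E->L'->E->R'->D->plug->B
Char 2 ('G'): step: R->6, L=6; G->plug->G->R->A->L->B->refl->H->L'->G->R'->H->plug->H
Char 3 ('H'): step: R->7, L=6; H->plug->H->R->G->L->H->refl->B->L'->A->R'->C->plug->C
Char 4 ('H'): step: R->0, L->7 (L advanced); H->plug->H->R->A->L->B->refl->H->L'->B->R'->A->plug->A
Char 5 ('A'): step: R->1, L=7; A->plug->A->R->G->L->F->refl->E->L'->E->R'->F->plug->F

Answer: BHCAF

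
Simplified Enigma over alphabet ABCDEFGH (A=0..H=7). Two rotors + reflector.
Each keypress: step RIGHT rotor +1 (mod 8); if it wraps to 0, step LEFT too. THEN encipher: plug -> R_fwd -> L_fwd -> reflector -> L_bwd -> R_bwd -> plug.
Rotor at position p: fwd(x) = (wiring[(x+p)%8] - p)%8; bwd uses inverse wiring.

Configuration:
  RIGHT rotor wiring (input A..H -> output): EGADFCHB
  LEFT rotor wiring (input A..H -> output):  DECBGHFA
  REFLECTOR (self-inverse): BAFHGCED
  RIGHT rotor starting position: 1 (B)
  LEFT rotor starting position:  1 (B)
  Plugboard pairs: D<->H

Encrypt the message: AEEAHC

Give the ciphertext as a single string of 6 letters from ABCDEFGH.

Char 1 ('A'): step: R->2, L=1; A->plug->A->R->G->L->H->refl->D->L'->A->R'->D->plug->H
Char 2 ('E'): step: R->3, L=1; E->plug->E->R->G->L->H->refl->D->L'->A->R'->A->plug->A
Char 3 ('E'): step: R->4, L=1; E->plug->E->R->A->L->D->refl->H->L'->G->R'->B->plug->B
Char 4 ('A'): step: R->5, L=1; A->plug->A->R->F->L->E->refl->G->L'->E->R'->C->plug->C
Char 5 ('H'): step: R->6, L=1; H->plug->D->R->A->L->D->refl->H->L'->G->R'->C->plug->C
Char 6 ('C'): step: R->7, L=1; C->plug->C->R->H->L->C->refl->F->L'->D->R'->G->plug->G

Answer: HABCCG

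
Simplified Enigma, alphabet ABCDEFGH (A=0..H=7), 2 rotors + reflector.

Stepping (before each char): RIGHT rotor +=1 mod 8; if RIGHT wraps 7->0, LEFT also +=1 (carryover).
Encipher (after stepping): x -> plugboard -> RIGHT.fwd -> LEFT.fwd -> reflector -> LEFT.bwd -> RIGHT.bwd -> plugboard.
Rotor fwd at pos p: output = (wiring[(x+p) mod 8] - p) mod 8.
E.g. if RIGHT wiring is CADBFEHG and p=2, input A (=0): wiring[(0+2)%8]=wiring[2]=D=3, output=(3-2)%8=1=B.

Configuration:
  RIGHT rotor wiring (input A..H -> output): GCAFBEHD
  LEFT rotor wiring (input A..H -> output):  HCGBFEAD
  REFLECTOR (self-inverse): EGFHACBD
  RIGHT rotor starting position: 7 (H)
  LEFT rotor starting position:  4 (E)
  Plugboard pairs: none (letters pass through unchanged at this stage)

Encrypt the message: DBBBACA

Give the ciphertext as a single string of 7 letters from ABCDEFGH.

Answer: BFGGEAC

Derivation:
Char 1 ('D'): step: R->0, L->5 (L advanced); D->plug->D->R->F->L->B->refl->G->L'->C->R'->B->plug->B
Char 2 ('B'): step: R->1, L=5; B->plug->B->R->H->L->A->refl->E->L'->G->R'->F->plug->F
Char 3 ('B'): step: R->2, L=5; B->plug->B->R->D->L->C->refl->F->L'->E->R'->G->plug->G
Char 4 ('B'): step: R->3, L=5; B->plug->B->R->G->L->E->refl->A->L'->H->R'->G->plug->G
Char 5 ('A'): step: R->4, L=5; A->plug->A->R->F->L->B->refl->G->L'->C->R'->E->plug->E
Char 6 ('C'): step: R->5, L=5; C->plug->C->R->G->L->E->refl->A->L'->H->R'->A->plug->A
Char 7 ('A'): step: R->6, L=5; A->plug->A->R->B->L->D->refl->H->L'->A->R'->C->plug->C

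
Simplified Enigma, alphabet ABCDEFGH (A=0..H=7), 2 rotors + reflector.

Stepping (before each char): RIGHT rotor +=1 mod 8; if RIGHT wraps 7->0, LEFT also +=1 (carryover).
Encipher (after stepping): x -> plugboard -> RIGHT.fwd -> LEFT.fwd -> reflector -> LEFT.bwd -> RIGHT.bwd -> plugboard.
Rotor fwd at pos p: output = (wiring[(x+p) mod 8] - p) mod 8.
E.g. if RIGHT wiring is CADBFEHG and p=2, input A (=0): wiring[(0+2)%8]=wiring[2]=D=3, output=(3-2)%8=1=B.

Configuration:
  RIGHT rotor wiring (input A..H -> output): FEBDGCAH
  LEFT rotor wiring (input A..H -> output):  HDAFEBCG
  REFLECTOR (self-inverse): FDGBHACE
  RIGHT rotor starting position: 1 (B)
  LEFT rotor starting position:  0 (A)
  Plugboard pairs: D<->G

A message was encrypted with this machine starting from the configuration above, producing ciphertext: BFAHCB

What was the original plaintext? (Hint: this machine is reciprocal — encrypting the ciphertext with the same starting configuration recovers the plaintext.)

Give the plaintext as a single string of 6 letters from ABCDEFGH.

Answer: FBGAGF

Derivation:
Char 1 ('B'): step: R->2, L=0; B->plug->B->R->B->L->D->refl->B->L'->F->R'->F->plug->F
Char 2 ('F'): step: R->3, L=0; F->plug->F->R->C->L->A->refl->F->L'->D->R'->B->plug->B
Char 3 ('A'): step: R->4, L=0; A->plug->A->R->C->L->A->refl->F->L'->D->R'->D->plug->G
Char 4 ('H'): step: R->5, L=0; H->plug->H->R->B->L->D->refl->B->L'->F->R'->A->plug->A
Char 5 ('C'): step: R->6, L=0; C->plug->C->R->H->L->G->refl->C->L'->G->R'->D->plug->G
Char 6 ('B'): step: R->7, L=0; B->plug->B->R->G->L->C->refl->G->L'->H->R'->F->plug->F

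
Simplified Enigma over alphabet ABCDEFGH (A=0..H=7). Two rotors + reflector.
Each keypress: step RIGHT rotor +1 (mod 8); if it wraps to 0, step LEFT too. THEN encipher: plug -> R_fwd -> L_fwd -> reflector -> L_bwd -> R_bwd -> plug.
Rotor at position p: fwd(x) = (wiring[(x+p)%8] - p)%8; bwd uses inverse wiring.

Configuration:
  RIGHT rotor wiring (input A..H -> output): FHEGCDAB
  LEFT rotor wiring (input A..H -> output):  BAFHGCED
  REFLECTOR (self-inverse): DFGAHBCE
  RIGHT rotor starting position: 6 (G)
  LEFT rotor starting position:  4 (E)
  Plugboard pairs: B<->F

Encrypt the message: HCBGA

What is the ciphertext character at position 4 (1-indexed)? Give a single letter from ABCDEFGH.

Char 1 ('H'): step: R->7, L=4; H->plug->H->R->B->L->G->refl->C->L'->A->R'->C->plug->C
Char 2 ('C'): step: R->0, L->5 (L advanced); C->plug->C->R->E->L->D->refl->A->L'->F->R'->A->plug->A
Char 3 ('B'): step: R->1, L=5; B->plug->F->R->H->L->B->refl->F->L'->A->R'->G->plug->G
Char 4 ('G'): step: R->2, L=5; G->plug->G->R->D->L->E->refl->H->L'->B->R'->D->plug->D

D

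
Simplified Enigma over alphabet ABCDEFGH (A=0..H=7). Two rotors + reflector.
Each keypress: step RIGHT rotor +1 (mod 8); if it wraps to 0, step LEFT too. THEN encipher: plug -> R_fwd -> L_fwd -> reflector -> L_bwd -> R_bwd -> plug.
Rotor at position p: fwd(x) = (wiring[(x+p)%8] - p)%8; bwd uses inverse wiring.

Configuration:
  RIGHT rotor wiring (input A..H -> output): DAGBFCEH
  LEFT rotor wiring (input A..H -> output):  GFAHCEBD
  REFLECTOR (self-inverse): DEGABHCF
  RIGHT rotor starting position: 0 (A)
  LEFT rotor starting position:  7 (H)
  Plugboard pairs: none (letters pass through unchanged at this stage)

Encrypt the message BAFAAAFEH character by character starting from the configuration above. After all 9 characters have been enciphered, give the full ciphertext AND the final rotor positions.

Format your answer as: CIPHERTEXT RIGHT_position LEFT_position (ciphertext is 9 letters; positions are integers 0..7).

Char 1 ('B'): step: R->1, L=7; B->plug->B->R->F->L->D->refl->A->L'->E->R'->D->plug->D
Char 2 ('A'): step: R->2, L=7; A->plug->A->R->E->L->A->refl->D->L'->F->R'->F->plug->F
Char 3 ('F'): step: R->3, L=7; F->plug->F->R->A->L->E->refl->B->L'->D->R'->H->plug->H
Char 4 ('A'): step: R->4, L=7; A->plug->A->R->B->L->H->refl->F->L'->G->R'->B->plug->B
Char 5 ('A'): step: R->5, L=7; A->plug->A->R->F->L->D->refl->A->L'->E->R'->G->plug->G
Char 6 ('A'): step: R->6, L=7; A->plug->A->R->G->L->F->refl->H->L'->B->R'->B->plug->B
Char 7 ('F'): step: R->7, L=7; F->plug->F->R->G->L->F->refl->H->L'->B->R'->C->plug->C
Char 8 ('E'): step: R->0, L->0 (L advanced); E->plug->E->R->F->L->E->refl->B->L'->G->R'->C->plug->C
Char 9 ('H'): step: R->1, L=0; H->plug->H->R->C->L->A->refl->D->L'->H->R'->A->plug->A
Final: ciphertext=DFHBGBCCA, RIGHT=1, LEFT=0

Answer: DFHBGBCCA 1 0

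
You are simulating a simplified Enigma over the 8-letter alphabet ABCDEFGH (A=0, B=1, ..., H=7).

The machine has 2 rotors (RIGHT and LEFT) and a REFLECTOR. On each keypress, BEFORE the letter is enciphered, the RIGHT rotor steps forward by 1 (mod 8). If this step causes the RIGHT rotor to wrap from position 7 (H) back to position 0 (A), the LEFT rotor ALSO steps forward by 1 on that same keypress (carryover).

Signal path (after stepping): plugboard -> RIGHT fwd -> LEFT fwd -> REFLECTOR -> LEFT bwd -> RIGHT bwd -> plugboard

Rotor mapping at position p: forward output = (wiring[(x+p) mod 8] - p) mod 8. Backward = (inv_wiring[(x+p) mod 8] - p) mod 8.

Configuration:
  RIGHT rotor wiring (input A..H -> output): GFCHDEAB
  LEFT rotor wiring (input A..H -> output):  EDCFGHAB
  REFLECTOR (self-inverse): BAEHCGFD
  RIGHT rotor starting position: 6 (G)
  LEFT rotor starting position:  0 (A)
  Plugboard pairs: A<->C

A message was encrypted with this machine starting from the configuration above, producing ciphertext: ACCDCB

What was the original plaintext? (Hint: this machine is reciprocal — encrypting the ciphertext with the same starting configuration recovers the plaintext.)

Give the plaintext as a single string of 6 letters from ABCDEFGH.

Char 1 ('A'): step: R->7, L=0; A->plug->C->R->G->L->A->refl->B->L'->H->R'->B->plug->B
Char 2 ('C'): step: R->0, L->1 (L advanced); C->plug->A->R->G->L->A->refl->B->L'->B->R'->H->plug->H
Char 3 ('C'): step: R->1, L=1; C->plug->A->R->E->L->G->refl->F->L'->D->R'->E->plug->E
Char 4 ('D'): step: R->2, L=1; D->plug->D->R->C->L->E->refl->C->L'->A->R'->A->plug->C
Char 5 ('C'): step: R->3, L=1; C->plug->A->R->E->L->G->refl->F->L'->D->R'->F->plug->F
Char 6 ('B'): step: R->4, L=1; B->plug->B->R->A->L->C->refl->E->L'->C->R'->E->plug->E

Answer: BHECFE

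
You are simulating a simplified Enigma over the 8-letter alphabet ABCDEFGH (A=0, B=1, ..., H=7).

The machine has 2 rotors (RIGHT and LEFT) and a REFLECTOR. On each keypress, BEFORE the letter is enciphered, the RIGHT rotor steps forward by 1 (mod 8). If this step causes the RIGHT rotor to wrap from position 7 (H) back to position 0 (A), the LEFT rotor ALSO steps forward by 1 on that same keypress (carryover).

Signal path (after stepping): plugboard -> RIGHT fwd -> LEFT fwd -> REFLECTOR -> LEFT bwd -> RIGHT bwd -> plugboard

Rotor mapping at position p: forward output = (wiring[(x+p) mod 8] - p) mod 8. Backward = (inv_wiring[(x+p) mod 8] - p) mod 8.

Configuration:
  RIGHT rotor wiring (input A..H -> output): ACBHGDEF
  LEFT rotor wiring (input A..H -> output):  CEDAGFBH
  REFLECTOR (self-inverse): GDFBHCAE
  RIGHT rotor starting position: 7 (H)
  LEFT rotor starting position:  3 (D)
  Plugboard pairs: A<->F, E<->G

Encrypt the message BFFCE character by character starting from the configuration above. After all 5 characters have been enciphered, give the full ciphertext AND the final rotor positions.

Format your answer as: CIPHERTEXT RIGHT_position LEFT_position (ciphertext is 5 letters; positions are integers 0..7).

Answer: FAEGG 4 4

Derivation:
Char 1 ('B'): step: R->0, L->4 (L advanced); B->plug->B->R->C->L->F->refl->C->L'->A->R'->A->plug->F
Char 2 ('F'): step: R->1, L=4; F->plug->A->R->B->L->B->refl->D->L'->D->R'->F->plug->A
Char 3 ('F'): step: R->2, L=4; F->plug->A->R->H->L->E->refl->H->L'->G->R'->G->plug->E
Char 4 ('C'): step: R->3, L=4; C->plug->C->R->A->L->C->refl->F->L'->C->R'->E->plug->G
Char 5 ('E'): step: R->4, L=4; E->plug->G->R->F->L->A->refl->G->L'->E->R'->E->plug->G
Final: ciphertext=FAEGG, RIGHT=4, LEFT=4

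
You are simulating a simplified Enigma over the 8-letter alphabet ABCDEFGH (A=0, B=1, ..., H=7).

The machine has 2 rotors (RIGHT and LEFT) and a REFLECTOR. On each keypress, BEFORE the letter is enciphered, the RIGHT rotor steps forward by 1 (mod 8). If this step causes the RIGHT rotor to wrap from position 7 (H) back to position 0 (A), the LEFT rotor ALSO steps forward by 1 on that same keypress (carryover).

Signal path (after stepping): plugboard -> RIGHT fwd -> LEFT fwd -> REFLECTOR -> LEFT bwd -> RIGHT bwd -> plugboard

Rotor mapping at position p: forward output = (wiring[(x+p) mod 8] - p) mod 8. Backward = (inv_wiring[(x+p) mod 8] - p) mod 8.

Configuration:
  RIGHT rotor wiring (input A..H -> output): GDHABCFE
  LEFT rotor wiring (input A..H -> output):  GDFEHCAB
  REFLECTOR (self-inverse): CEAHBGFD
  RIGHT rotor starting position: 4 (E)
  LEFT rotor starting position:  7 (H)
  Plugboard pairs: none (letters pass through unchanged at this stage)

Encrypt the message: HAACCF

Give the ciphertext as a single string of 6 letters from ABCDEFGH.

Answer: GFDBGD

Derivation:
Char 1 ('H'): step: R->5, L=7; H->plug->H->R->E->L->F->refl->G->L'->D->R'->G->plug->G
Char 2 ('A'): step: R->6, L=7; A->plug->A->R->H->L->B->refl->E->L'->C->R'->F->plug->F
Char 3 ('A'): step: R->7, L=7; A->plug->A->R->F->L->A->refl->C->L'->A->R'->D->plug->D
Char 4 ('C'): step: R->0, L->0 (L advanced); C->plug->C->R->H->L->B->refl->E->L'->D->R'->B->plug->B
Char 5 ('C'): step: R->1, L=0; C->plug->C->R->H->L->B->refl->E->L'->D->R'->G->plug->G
Char 6 ('F'): step: R->2, L=0; F->plug->F->R->C->L->F->refl->G->L'->A->R'->D->plug->D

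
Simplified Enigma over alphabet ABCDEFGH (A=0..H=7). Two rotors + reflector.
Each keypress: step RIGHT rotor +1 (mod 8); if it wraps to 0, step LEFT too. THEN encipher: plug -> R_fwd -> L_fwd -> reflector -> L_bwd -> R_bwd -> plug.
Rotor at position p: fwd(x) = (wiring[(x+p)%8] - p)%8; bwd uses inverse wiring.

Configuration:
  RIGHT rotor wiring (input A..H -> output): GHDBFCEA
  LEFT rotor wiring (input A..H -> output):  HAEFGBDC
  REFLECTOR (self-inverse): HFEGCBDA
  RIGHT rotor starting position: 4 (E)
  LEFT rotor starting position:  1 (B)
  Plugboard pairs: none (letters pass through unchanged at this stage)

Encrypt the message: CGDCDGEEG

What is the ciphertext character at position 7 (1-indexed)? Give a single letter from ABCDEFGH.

Char 1 ('C'): step: R->5, L=1; C->plug->C->R->D->L->F->refl->B->L'->G->R'->F->plug->F
Char 2 ('G'): step: R->6, L=1; G->plug->G->R->H->L->G->refl->D->L'->B->R'->D->plug->D
Char 3 ('D'): step: R->7, L=1; D->plug->D->R->E->L->A->refl->H->L'->A->R'->C->plug->C
Char 4 ('C'): step: R->0, L->2 (L advanced); C->plug->C->R->D->L->H->refl->A->L'->F->R'->E->plug->E
Char 5 ('D'): step: R->1, L=2; D->plug->D->R->E->L->B->refl->F->L'->G->R'->A->plug->A
Char 6 ('G'): step: R->2, L=2; G->plug->G->R->E->L->B->refl->F->L'->G->R'->F->plug->F
Char 7 ('E'): step: R->3, L=2; E->plug->E->R->F->L->A->refl->H->L'->D->R'->F->plug->F

F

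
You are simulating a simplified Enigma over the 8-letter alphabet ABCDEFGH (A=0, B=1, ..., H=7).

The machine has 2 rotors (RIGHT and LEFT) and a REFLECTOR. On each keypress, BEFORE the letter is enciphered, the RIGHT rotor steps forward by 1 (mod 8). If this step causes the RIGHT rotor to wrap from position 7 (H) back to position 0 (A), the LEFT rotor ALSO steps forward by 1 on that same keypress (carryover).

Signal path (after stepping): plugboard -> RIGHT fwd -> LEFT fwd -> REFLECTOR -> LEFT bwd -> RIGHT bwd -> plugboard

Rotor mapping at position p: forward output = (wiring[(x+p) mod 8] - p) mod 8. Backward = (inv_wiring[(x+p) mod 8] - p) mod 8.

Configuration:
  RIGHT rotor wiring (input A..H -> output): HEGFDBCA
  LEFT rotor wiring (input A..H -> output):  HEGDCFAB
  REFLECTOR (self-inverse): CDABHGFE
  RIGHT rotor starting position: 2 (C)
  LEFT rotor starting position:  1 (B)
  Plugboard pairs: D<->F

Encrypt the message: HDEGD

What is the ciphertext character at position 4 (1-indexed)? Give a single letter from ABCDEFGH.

Char 1 ('H'): step: R->3, L=1; H->plug->H->R->D->L->B->refl->D->L'->A->R'->B->plug->B
Char 2 ('D'): step: R->4, L=1; D->plug->F->R->A->L->D->refl->B->L'->D->R'->E->plug->E
Char 3 ('E'): step: R->5, L=1; E->plug->E->R->H->L->G->refl->F->L'->B->R'->F->plug->D
Char 4 ('G'): step: R->6, L=1; G->plug->G->R->F->L->H->refl->E->L'->E->R'->A->plug->A

A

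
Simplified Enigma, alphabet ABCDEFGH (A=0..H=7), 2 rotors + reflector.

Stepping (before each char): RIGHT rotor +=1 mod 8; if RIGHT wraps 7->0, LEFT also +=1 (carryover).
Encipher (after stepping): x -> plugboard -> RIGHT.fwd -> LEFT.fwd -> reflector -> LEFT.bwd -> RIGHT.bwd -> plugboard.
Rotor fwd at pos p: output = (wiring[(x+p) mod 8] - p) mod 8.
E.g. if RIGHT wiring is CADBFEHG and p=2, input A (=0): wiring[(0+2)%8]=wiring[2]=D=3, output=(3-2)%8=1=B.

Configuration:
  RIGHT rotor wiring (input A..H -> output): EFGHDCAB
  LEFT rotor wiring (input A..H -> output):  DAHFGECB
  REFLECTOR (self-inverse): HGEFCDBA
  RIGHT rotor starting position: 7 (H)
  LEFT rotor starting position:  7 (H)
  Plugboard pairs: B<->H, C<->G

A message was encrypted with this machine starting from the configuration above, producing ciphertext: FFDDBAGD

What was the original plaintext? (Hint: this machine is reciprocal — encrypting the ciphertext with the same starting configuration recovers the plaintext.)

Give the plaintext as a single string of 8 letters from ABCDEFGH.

Answer: BABEEBCF

Derivation:
Char 1 ('F'): step: R->0, L->0 (L advanced); F->plug->F->R->C->L->H->refl->A->L'->B->R'->H->plug->B
Char 2 ('F'): step: R->1, L=0; F->plug->F->R->H->L->B->refl->G->L'->E->R'->A->plug->A
Char 3 ('D'): step: R->2, L=0; D->plug->D->R->A->L->D->refl->F->L'->D->R'->H->plug->B
Char 4 ('D'): step: R->3, L=0; D->plug->D->R->F->L->E->refl->C->L'->G->R'->E->plug->E
Char 5 ('B'): step: R->4, L=0; B->plug->H->R->D->L->F->refl->D->L'->A->R'->E->plug->E
Char 6 ('A'): step: R->5, L=0; A->plug->A->R->F->L->E->refl->C->L'->G->R'->H->plug->B
Char 7 ('G'): step: R->6, L=0; G->plug->C->R->G->L->C->refl->E->L'->F->R'->G->plug->C
Char 8 ('D'): step: R->7, L=0; D->plug->D->R->H->L->B->refl->G->L'->E->R'->F->plug->F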